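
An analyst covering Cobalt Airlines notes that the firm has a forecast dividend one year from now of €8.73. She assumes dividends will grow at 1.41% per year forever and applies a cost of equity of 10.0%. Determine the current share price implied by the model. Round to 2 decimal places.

Gordon growth model: P₀ = D₁/(r − g), with D₁ = 8.73 given directly.
P₀ = 8.7300 / (0.1 − 0.0141) = 8.7300 / 0.0859 = 101.6298

€101.63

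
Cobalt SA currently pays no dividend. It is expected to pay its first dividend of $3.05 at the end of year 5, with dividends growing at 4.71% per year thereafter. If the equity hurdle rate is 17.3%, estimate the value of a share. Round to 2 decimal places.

Deferred-dividend DDM. At t=4 the remaining stream is a growing perpetuity with first payment D_5 = 3.05.
V_4 = D_5/(r−g) = 3.05/(0.173−0.0471) = 24.2256
P₀ = V_4/(1+r)^4 = 24.2256/(1+0.173)^4 = 12.7962

$12.80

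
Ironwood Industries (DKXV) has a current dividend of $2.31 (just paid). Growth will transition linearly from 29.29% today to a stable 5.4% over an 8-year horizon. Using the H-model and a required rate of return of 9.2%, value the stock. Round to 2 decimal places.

$122.16

H-model: P₀ = D₀[(1+g_L) + H(g_S−g_L)]/(r−g_L), with H = 8/2 = 4.
P₀ = 2.31 × [(1+0.054) + 4×(0.2929−0.054)] / (0.092−0.054)
   = 2.31 × 2.0096 / 0.038 = 122.1625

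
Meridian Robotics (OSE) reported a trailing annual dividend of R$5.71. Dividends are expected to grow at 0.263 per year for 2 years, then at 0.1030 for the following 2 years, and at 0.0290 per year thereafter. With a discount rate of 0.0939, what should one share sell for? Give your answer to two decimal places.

Three-stage DDM. Project D₁…D_4; terminal Gordon value at t=4 with g = 0.029; discount at r = 0.0939.
D_1 = 7.2117
D_2 = 9.1084
D_3 = 10.0466
D_4 = 11.0814
TV_4 = 11.4027/(0.0939−0.029) = 175.6971
P₀ = Σ Dₜ/(1+r)ᵗ + TV_4/(1+r)^4 = 152.3213

R$152.32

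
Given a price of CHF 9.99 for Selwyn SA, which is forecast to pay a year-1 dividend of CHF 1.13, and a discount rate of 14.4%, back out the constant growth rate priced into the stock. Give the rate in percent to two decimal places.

From P₀ = D₁/(r − g), the implied growth is g = r − D₁/P₀.
g = 0.144 − 1.13/9.99 = 0.144 − 0.11311 = 0.03089

3.09%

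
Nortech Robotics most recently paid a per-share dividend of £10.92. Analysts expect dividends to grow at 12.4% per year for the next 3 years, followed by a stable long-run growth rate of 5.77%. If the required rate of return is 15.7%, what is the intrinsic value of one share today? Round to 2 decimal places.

£137.57

Two-stage DDM. Project D₁…D_3 at 0.124, terminal growth 0.0577, discount at r = 0.157.
D_1 = 12.2741
D_2 = 13.7961
D_3 = 15.5068
Terminal value at t=3: TV = D_4/(r−g) = 16.4015/(0.157−0.0577) = 165.1714
P₀ = 12.2741/(1+0.157)^1 + 13.7961/(1+0.157)^2 + 15.5068/(1+0.157)^3 + 165.1714/(1+0.157)^3 = 137.5701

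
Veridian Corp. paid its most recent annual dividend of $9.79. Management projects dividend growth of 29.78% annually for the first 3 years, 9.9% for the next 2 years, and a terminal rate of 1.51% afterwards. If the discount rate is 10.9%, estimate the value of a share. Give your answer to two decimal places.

$238.08

Three-stage DDM. Project D₁…D_5; terminal Gordon value at t=5 with g = 0.0151; discount at r = 0.109.
D_1 = 12.7055
D_2 = 16.4891
D_3 = 21.3996
D_4 = 23.5182
D_5 = 25.8465
TV_5 = 26.2368/(0.109−0.0151) = 279.4117
P₀ = Σ Dₜ/(1+r)ᵗ + TV_5/(1+r)^5 = 238.0756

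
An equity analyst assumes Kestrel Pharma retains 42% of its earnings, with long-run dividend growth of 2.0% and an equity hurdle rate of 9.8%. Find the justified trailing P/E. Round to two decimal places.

7.58

Payout ratio b = 1 − 0.42 = 0.58.
Justified trailing P/E = b(1+g)/(r−g) = 0.58×(1+0.02)/(0.098−0.02) = 7.5846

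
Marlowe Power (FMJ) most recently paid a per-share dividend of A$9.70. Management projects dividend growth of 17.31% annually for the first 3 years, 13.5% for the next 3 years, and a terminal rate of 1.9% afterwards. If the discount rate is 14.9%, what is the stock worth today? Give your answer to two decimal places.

A$138.56

Three-stage DDM. Project D₁…D_6; terminal Gordon value at t=6 with g = 0.019; discount at r = 0.149.
D_1 = 11.3791
D_2 = 13.3488
D_3 = 15.6595
D_4 = 17.7735
D_5 = 20.1729
D_6 = 22.8963
TV_6 = 23.3313/(0.149−0.019) = 179.4714
P₀ = Σ Dₜ/(1+r)ᵗ + TV_6/(1+r)^6 = 138.5556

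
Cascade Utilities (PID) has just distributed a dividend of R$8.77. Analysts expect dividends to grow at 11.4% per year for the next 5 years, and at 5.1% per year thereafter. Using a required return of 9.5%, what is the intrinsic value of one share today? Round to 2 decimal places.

Two-stage DDM. Project D₁…D_5 at 0.114, terminal growth 0.051, discount at r = 0.095.
D_1 = 9.7698
D_2 = 10.8835
D_3 = 12.1243
D_4 = 13.5064
D_5 = 15.0462
Terminal value at t=5: TV = D_6/(r−g) = 15.8135/(0.095−0.051) = 359.3979
P₀ = 9.7698/(1+0.095)^1 + 10.8835/(1+0.095)^2 + 12.1243/(1+0.095)^3 + 13.5064/(1+0.095)^4 + 15.0462/(1+0.095)^5 + 359.3979/(1+0.095)^5 = 274.4856

R$274.49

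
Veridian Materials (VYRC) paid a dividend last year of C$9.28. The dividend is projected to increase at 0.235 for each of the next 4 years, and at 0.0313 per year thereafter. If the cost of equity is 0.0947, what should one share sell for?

Two-stage DDM. Project D₁…D_4 at 0.235, terminal growth 0.0313, discount at r = 0.0947.
D_1 = 11.4608
D_2 = 14.1541
D_3 = 17.4803
D_4 = 21.5882
Terminal value at t=4: TV = D_5/(r−g) = 22.2639/(0.0947−0.0313) = 351.1653
P₀ = 11.4608/(1+0.0947)^1 + 14.1541/(1+0.0947)^2 + 17.4803/(1+0.0947)^3 + 21.5882/(1+0.0947)^4 + 351.1653/(1+0.0947)^4 = 295.1674

C$295.17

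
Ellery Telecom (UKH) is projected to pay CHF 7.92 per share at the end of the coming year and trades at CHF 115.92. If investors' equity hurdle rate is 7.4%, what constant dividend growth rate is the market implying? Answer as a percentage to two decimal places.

0.57%

From P₀ = D₁/(r − g), the implied growth is g = r − D₁/P₀.
g = 0.074 − 7.92/115.92 = 0.074 − 0.06832 = 0.00568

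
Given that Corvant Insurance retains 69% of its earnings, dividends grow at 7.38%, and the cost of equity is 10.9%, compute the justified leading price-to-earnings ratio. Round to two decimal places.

8.81

Payout ratio b = 1 − 0.69 = 0.31.
Justified leading P/E = b/(r−g) = 0.31/(0.109−0.0738) = 8.8068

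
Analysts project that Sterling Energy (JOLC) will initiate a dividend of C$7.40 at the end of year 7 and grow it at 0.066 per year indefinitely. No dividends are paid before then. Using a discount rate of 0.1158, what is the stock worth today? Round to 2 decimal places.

C$77.00

Deferred-dividend DDM. At t=6 the remaining stream is a growing perpetuity with first payment D_7 = 7.40.
V_6 = D_7/(r−g) = 7.40/(0.1158−0.066) = 148.5944
P₀ = V_6/(1+r)^6 = 148.5944/(1+0.1158)^6 = 76.9988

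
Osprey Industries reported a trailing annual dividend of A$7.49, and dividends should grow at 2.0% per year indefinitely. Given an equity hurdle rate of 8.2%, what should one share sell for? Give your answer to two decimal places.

A$123.22

Gordon growth model: P₀ = D₁/(r − g). D₁ = 7.49 × (1 + 0.02) = 7.6398.
P₀ = 7.6398 / (0.082 − 0.02) = 7.6398 / 0.062 = 123.2226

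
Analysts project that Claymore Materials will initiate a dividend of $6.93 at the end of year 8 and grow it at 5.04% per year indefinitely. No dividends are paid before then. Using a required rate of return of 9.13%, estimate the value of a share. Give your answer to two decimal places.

$91.92

Deferred-dividend DDM. At t=7 the remaining stream is a growing perpetuity with first payment D_8 = 6.93.
V_7 = D_8/(r−g) = 6.93/(0.0913−0.0504) = 169.4377
P₀ = V_7/(1+r)^7 = 169.4377/(1+0.0913)^7 = 91.9181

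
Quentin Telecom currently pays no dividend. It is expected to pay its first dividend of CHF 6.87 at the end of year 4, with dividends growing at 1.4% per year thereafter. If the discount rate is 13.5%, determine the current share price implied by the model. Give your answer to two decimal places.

Deferred-dividend DDM. At t=3 the remaining stream is a growing perpetuity with first payment D_4 = 6.87.
V_3 = D_4/(r−g) = 6.87/(0.135−0.014) = 56.7769
P₀ = V_3/(1+r)^3 = 56.7769/(1+0.135)^3 = 38.8315

CHF 38.83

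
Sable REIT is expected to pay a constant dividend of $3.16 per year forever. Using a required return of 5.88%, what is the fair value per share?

Zero-growth DDM (perpetuity): P₀ = D/r = 3.16 / 0.0588 = 53.7415

$53.74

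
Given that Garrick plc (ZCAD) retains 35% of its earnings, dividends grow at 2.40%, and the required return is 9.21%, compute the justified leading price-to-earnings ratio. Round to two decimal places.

9.54

Payout ratio b = 1 − 0.35 = 0.65.
Justified leading P/E = b/(r−g) = 0.65/(0.0921−0.024) = 9.5448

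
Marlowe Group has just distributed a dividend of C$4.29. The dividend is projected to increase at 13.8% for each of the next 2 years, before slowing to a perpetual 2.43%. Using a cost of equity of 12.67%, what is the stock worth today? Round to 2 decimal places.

C$52.49

Two-stage DDM. Project D₁…D_2 at 0.138, terminal growth 0.0243, discount at r = 0.1267.
D_1 = 4.8820
D_2 = 5.5557
Terminal value at t=2: TV = D_3/(r−g) = 5.6907/(0.1267−0.0243) = 55.5737
P₀ = 4.8820/(1+0.1267)^1 + 5.5557/(1+0.1267)^2 + 55.5737/(1+0.1267)^2 = 52.4872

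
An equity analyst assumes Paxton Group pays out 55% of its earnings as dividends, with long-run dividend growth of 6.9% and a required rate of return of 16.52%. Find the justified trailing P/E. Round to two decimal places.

Justified trailing P/E = b(1+g)/(r−g) = 0.55×(1+0.069)/(0.1652−0.069) = 6.1117

6.11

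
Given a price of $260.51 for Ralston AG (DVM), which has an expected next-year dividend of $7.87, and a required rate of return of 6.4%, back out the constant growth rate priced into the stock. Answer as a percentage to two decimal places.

From P₀ = D₁/(r − g), the implied growth is g = r − D₁/P₀.
g = 0.064 − 7.87/260.51 = 0.064 − 0.03021 = 0.03379

3.38%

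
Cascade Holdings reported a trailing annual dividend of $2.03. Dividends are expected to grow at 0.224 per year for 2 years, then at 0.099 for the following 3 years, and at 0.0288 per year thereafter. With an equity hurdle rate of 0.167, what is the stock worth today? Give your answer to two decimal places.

$24.20

Three-stage DDM. Project D₁…D_5; terminal Gordon value at t=5 with g = 0.0288; discount at r = 0.167.
D_1 = 2.4847
D_2 = 3.0413
D_3 = 3.3424
D_4 = 3.6733
D_5 = 4.0369
TV_5 = 4.1532/(0.167−0.0288) = 30.0521
P₀ = Σ Dₜ/(1+r)ᵗ + TV_5/(1+r)^5 = 24.1951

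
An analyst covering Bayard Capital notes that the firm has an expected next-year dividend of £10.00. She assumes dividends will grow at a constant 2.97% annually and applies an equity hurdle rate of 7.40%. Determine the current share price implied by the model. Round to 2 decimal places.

Gordon growth model: P₀ = D₁/(r − g), with D₁ = 10.00 given directly.
P₀ = 10.0000 / (0.074 − 0.0297) = 10.0000 / 0.0443 = 225.7336

£225.73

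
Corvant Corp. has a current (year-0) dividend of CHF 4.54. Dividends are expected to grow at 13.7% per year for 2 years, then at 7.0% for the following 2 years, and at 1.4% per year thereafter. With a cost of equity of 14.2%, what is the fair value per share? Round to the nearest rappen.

Three-stage DDM. Project D₁…D_4; terminal Gordon value at t=4 with g = 0.014; discount at r = 0.142.
D_1 = 5.1620
D_2 = 5.8692
D_3 = 6.2800
D_4 = 6.7196
TV_4 = 6.8137/(0.142−0.014) = 53.2319
P₀ = Σ Dₜ/(1+r)ᵗ + TV_4/(1+r)^4 = 48.4852

CHF 48.49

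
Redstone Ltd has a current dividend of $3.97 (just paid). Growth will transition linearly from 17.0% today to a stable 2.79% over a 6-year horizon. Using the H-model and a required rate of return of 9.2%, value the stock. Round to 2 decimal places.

$90.07

H-model: P₀ = D₀[(1+g_L) + H(g_S−g_L)]/(r−g_L), with H = 6/2 = 3.
P₀ = 3.97 × [(1+0.0279) + 3×(0.17−0.0279)] / (0.092−0.0279)
   = 3.97 × 1.4542 / 0.0641 = 90.0651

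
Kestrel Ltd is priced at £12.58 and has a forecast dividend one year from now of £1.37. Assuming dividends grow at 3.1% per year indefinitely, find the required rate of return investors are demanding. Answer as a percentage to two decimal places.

13.99%

Rearranging the constant-growth DDM: r = D₁/P₀ + g.
r = 1.3700 / 12.58 + 0.031 = 0.10890 + 0.031 = 0.13990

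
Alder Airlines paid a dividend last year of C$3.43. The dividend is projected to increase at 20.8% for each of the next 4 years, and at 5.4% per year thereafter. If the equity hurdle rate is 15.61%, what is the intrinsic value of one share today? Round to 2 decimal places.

C$57.54

Two-stage DDM. Project D₁…D_4 at 0.208, terminal growth 0.054, discount at r = 0.1561.
D_1 = 4.1434
D_2 = 5.0053
D_3 = 6.0464
D_4 = 7.3040
Terminal value at t=4: TV = D_5/(r−g) = 7.6984/(0.1561−0.054) = 75.4009
P₀ = 4.1434/(1+0.1561)^1 + 5.0053/(1+0.1561)^2 + 6.0464/(1+0.1561)^3 + 7.3040/(1+0.1561)^4 + 75.4009/(1+0.1561)^4 = 57.5385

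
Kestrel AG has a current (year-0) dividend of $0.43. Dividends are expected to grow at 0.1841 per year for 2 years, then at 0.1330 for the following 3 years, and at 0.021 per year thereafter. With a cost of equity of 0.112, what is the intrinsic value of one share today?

Three-stage DDM. Project D₁…D_5; terminal Gordon value at t=5 with g = 0.021; discount at r = 0.112.
D_1 = 0.5092
D_2 = 0.6029
D_3 = 0.6831
D_4 = 0.7739
D_5 = 0.8769
TV_5 = 0.8953/(0.112−0.021) = 9.8383
P₀ = Σ Dₜ/(1+r)ᵗ + TV_5/(1+r)^5 = 8.2503

$8.25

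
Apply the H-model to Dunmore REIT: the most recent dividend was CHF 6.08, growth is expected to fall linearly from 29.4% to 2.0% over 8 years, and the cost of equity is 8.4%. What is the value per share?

H-model: P₀ = D₀[(1+g_L) + H(g_S−g_L)]/(r−g_L), with H = 8/2 = 4.
P₀ = 6.08 × [(1+0.02) + 4×(0.294−0.02)] / (0.084−0.02)
   = 6.08 × 2.1160 / 0.064 = 201.0200

CHF 201.02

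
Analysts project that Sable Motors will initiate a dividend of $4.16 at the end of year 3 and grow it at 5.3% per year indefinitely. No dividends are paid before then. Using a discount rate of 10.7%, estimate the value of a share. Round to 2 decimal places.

Deferred-dividend DDM. At t=2 the remaining stream is a growing perpetuity with first payment D_3 = 4.16.
V_2 = D_3/(r−g) = 4.16/(0.107−0.053) = 77.0370
P₀ = V_2/(1+r)^2 = 77.0370/(1+0.107)^2 = 62.8643

$62.86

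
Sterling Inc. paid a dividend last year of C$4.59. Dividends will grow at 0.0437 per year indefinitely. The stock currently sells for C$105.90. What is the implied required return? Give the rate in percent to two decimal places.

8.89%

Rearranging the constant-growth DDM: r = D₁/P₀ + g.
D₁ = 4.59 × (1 + 0.0437) = 4.7906.
r = 4.7906 / 105.90 + 0.0437 = 0.04524 + 0.0437 = 0.08894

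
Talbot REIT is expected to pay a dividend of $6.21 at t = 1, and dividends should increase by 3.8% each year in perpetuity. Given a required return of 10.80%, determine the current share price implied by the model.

Gordon growth model: P₀ = D₁/(r − g), with D₁ = 6.21 given directly.
P₀ = 6.2100 / (0.108 − 0.038) = 6.2100 / 0.07 = 88.7143

$88.71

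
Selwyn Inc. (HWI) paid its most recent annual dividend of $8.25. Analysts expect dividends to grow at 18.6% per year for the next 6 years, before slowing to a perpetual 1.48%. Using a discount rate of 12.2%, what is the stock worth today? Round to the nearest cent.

$169.32

Two-stage DDM. Project D₁…D_6 at 0.186, terminal growth 0.0148, discount at r = 0.122.
D_1 = 9.7845
D_2 = 11.6044
D_3 = 13.7628
D_4 = 16.3227
D_5 = 19.3588
D_6 = 22.9595
Terminal value at t=6: TV = D_7/(r−g) = 23.2993/(0.122−0.0148) = 217.3441
P₀ = 9.7845/(1+0.122)^1 + 11.6044/(1+0.122)^2 + 13.7628/(1+0.122)^3 + 16.3227/(1+0.122)^4 + 19.3588/(1+0.122)^5 + 22.9595/(1+0.122)^6 + 217.3441/(1+0.122)^6 = 169.3181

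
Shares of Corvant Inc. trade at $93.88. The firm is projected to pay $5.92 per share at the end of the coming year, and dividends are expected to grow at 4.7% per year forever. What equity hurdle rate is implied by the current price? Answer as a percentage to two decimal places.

11.01%

Rearranging the constant-growth DDM: r = D₁/P₀ + g.
r = 5.9200 / 93.88 + 0.047 = 0.06306 + 0.047 = 0.11006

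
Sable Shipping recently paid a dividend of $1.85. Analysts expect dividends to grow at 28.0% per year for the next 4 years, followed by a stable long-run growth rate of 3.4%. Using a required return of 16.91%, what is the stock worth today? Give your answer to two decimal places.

$29.67

Two-stage DDM. Project D₁…D_4 at 0.28, terminal growth 0.034, discount at r = 0.1691.
D_1 = 2.3680
D_2 = 3.0310
D_3 = 3.8797
D_4 = 4.9661
Terminal value at t=4: TV = D_5/(r−g) = 5.1349/(0.1691−0.034) = 38.0082
P₀ = 2.3680/(1+0.1691)^1 + 3.0310/(1+0.1691)^2 + 3.8797/(1+0.1691)^3 + 4.9661/(1+0.1691)^4 + 38.0082/(1+0.1691)^4 = 29.6750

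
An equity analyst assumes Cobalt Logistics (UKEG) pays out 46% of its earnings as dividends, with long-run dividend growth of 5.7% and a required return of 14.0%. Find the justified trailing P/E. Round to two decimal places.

Justified trailing P/E = b(1+g)/(r−g) = 0.46×(1+0.057)/(0.14−0.057) = 5.8581

5.86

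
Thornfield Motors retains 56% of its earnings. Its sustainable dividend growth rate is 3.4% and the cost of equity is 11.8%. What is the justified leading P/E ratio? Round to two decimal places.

5.24

Payout ratio b = 1 − 0.56 = 0.44.
Justified leading P/E = b/(r−g) = 0.44/(0.118−0.034) = 5.2381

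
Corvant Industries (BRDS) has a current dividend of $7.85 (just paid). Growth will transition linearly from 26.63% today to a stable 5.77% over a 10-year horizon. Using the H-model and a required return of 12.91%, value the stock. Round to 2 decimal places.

H-model: P₀ = D₀[(1+g_L) + H(g_S−g_L)]/(r−g_L), with H = 10/2 = 5.
P₀ = 7.85 × [(1+0.0577) + 5×(0.2663−0.0577)] / (0.1291−0.0577)
   = 7.85 × 2.1007 / 0.0714 = 230.9593

$230.96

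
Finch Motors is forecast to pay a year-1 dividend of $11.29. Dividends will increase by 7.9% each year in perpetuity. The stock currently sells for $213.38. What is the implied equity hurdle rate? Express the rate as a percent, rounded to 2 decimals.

Rearranging the constant-growth DDM: r = D₁/P₀ + g.
r = 11.2900 / 213.38 + 0.079 = 0.05291 + 0.079 = 0.13191

13.19%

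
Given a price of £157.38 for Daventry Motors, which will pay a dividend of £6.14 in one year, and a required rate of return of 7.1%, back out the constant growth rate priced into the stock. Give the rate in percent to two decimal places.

From P₀ = D₁/(r − g), the implied growth is g = r − D₁/P₀.
g = 0.071 − 6.14/157.38 = 0.071 − 0.03901 = 0.03199

3.20%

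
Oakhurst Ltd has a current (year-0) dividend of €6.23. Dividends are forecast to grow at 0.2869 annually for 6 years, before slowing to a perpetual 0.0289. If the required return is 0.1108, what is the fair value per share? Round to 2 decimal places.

Two-stage DDM. Project D₁…D_6 at 0.2869, terminal growth 0.0289, discount at r = 0.1108.
D_1 = 8.0174
D_2 = 10.3176
D_3 = 13.2777
D_4 = 17.0871
D_5 = 21.9893
D_6 = 28.2981
Terminal value at t=6: TV = D_7/(r−g) = 29.1159/(0.1108−0.0289) = 355.5053
P₀ = 8.0174/(1+0.1108)^1 + 10.3176/(1+0.1108)^2 + 13.2777/(1+0.1108)^3 + 17.0871/(1+0.1108)^4 + 21.9893/(1+0.1108)^5 + 28.2981/(1+0.1108)^6 + 355.5053/(1+0.1108)^6 = 253.8051

€253.81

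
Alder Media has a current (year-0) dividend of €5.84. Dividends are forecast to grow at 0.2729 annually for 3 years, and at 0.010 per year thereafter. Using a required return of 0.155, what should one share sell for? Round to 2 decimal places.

€75.80

Two-stage DDM. Project D₁…D_3 at 0.2729, terminal growth 0.01, discount at r = 0.155.
D_1 = 7.4337
D_2 = 9.4624
D_3 = 12.0447
Terminal value at t=3: TV = D_4/(r−g) = 12.1651/(0.155−0.01) = 83.8975
P₀ = 7.4337/(1+0.155)^1 + 9.4624/(1+0.155)^2 + 12.0447/(1+0.155)^3 + 83.8975/(1+0.155)^3 = 75.7971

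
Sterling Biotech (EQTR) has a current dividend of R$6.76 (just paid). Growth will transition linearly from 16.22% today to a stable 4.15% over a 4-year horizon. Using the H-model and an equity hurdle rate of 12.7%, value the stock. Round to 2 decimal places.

H-model: P₀ = D₀[(1+g_L) + H(g_S−g_L)]/(r−g_L), with H = 4/2 = 2.
P₀ = 6.76 × [(1+0.0415) + 2×(0.1622−0.0415)] / (0.127−0.0415)
   = 6.76 × 1.2829 / 0.0855 = 101.4316

R$101.43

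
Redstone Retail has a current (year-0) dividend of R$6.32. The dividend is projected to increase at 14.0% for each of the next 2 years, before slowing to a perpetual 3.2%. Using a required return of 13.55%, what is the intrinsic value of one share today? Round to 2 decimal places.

R$76.23

Two-stage DDM. Project D₁…D_2 at 0.14, terminal growth 0.032, discount at r = 0.1355.
D_1 = 7.2048
D_2 = 8.2135
Terminal value at t=2: TV = D_3/(r−g) = 8.4763/(0.1355−0.032) = 81.8966
P₀ = 7.2048/(1+0.1355)^1 + 8.2135/(1+0.1355)^2 + 81.8966/(1+0.1355)^2 = 76.2325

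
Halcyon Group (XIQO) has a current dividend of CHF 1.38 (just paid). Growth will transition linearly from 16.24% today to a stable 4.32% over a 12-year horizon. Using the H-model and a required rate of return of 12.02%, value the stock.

H-model: P₀ = D₀[(1+g_L) + H(g_S−g_L)]/(r−g_L), with H = 12/2 = 6.
P₀ = 1.38 × [(1+0.0432) + 6×(0.1624−0.0432)] / (0.1202−0.0432)
   = 1.38 × 1.7584 / 0.077 = 31.5142

CHF 31.51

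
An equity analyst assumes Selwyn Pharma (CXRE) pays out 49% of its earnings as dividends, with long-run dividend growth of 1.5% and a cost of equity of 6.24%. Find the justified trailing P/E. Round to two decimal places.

Justified trailing P/E = b(1+g)/(r−g) = 0.49×(1+0.015)/(0.0624−0.015) = 10.4926

10.49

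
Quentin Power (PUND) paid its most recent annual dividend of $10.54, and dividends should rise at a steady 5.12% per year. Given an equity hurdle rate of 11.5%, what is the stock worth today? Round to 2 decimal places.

$173.66

Gordon growth model: P₀ = D₁/(r − g). D₁ = 10.54 × (1 + 0.0512) = 11.0796.
P₀ = 11.0796 / (0.115 − 0.0512) = 11.0796 / 0.0638 = 173.6622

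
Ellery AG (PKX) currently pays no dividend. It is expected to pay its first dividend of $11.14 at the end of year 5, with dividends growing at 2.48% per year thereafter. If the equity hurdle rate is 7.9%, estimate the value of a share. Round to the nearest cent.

$151.64

Deferred-dividend DDM. At t=4 the remaining stream is a growing perpetuity with first payment D_5 = 11.14.
V_4 = D_5/(r−g) = 11.14/(0.079−0.0248) = 205.5351
P₀ = V_4/(1+r)^4 = 205.5351/(1+0.079)^4 = 151.6352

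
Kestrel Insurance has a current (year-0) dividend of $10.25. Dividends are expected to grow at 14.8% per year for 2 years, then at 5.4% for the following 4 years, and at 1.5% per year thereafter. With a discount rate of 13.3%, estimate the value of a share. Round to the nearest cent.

Three-stage DDM. Project D₁…D_6; terminal Gordon value at t=6 with g = 0.015; discount at r = 0.133.
D_1 = 11.7670
D_2 = 13.5085
D_3 = 14.2380
D_4 = 15.0068
D_5 = 15.8172
D_6 = 16.6713
TV_6 = 16.9214/(0.133−0.015) = 143.4016
P₀ = Σ Dₜ/(1+r)ᵗ + TV_6/(1+r)^6 = 123.9497

$123.95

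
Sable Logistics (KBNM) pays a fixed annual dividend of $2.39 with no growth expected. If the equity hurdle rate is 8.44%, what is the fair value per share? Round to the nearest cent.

$28.32

Zero-growth DDM (perpetuity): P₀ = D/r = 2.39 / 0.0844 = 28.3175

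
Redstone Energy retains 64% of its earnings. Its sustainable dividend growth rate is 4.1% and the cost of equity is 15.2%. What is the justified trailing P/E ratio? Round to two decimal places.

3.38

Payout ratio b = 1 − 0.64 = 0.36.
Justified trailing P/E = b(1+g)/(r−g) = 0.36×(1+0.041)/(0.152−0.041) = 3.3762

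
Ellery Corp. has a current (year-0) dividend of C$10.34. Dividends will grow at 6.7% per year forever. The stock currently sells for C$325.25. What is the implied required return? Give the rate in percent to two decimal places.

Rearranging the constant-growth DDM: r = D₁/P₀ + g.
D₁ = 10.34 × (1 + 0.067) = 11.0328.
r = 11.0328 / 325.25 + 0.067 = 0.03392 + 0.067 = 0.10092

10.09%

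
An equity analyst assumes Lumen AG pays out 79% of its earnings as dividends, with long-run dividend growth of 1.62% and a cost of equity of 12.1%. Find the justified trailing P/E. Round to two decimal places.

Justified trailing P/E = b(1+g)/(r−g) = 0.79×(1+0.0162)/(0.121−0.0162) = 7.6603

7.66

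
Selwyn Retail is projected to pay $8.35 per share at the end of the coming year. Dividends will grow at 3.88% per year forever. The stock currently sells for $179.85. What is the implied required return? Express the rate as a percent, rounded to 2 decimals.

Rearranging the constant-growth DDM: r = D₁/P₀ + g.
r = 8.3500 / 179.85 + 0.0388 = 0.04643 + 0.0388 = 0.08523

8.52%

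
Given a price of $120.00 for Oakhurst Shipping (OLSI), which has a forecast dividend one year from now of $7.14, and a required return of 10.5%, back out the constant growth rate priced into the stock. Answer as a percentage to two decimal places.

From P₀ = D₁/(r − g), the implied growth is g = r − D₁/P₀.
g = 0.105 − 7.14/120.00 = 0.105 − 0.05950 = 0.04550

4.55%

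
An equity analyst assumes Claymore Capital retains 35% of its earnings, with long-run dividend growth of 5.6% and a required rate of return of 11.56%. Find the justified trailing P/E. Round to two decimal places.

11.52

Payout ratio b = 1 − 0.35 = 0.65.
Justified trailing P/E = b(1+g)/(r−g) = 0.65×(1+0.056)/(0.1156−0.056) = 11.5168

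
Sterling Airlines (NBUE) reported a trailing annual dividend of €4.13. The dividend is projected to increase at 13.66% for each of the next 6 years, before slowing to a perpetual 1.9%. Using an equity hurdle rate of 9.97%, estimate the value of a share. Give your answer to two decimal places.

€91.43

Two-stage DDM. Project D₁…D_6 at 0.1366, terminal growth 0.019, discount at r = 0.0997.
D_1 = 4.6942
D_2 = 5.3354
D_3 = 6.0642
D_4 = 6.8926
D_5 = 7.8341
D_6 = 8.9042
Terminal value at t=6: TV = D_7/(r−g) = 9.0734/(0.0997−0.019) = 112.4337
P₀ = 4.6942/(1+0.0997)^1 + 5.3354/(1+0.0997)^2 + 6.0642/(1+0.0997)^3 + 6.8926/(1+0.0997)^4 + 7.8341/(1+0.0997)^5 + 8.9042/(1+0.0997)^6 + 112.4337/(1+0.0997)^6 = 91.4284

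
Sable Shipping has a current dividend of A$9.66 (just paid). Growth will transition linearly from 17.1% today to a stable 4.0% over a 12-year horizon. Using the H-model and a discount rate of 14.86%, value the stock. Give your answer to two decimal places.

H-model: P₀ = D₀[(1+g_L) + H(g_S−g_L)]/(r−g_L), with H = 12/2 = 6.
P₀ = 9.66 × [(1+0.04) + 6×(0.171−0.04)] / (0.1486−0.04)
   = 9.66 × 1.8260 / 0.1086 = 162.4232

A$162.42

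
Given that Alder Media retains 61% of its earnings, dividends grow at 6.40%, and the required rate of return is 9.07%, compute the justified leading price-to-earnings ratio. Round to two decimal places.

14.61

Payout ratio b = 1 − 0.61 = 0.39.
Justified leading P/E = b/(r−g) = 0.39/(0.0907−0.064) = 14.6067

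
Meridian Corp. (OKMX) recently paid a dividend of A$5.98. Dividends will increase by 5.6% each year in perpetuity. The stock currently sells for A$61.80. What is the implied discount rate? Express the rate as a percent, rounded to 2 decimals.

15.82%

Rearranging the constant-growth DDM: r = D₁/P₀ + g.
D₁ = 5.98 × (1 + 0.056) = 6.3149.
r = 6.3149 / 61.80 + 0.056 = 0.10218 + 0.056 = 0.15818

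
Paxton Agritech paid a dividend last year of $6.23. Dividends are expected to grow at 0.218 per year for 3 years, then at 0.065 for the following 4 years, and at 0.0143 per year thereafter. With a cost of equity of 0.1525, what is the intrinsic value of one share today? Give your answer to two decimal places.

$84.49

Three-stage DDM. Project D₁…D_7; terminal Gordon value at t=7 with g = 0.0143; discount at r = 0.1525.
D_1 = 7.5881
D_2 = 9.2424
D_3 = 11.2572
D_4 = 11.9889
D_5 = 12.7682
D_6 = 13.5981
D_7 = 14.4820
TV_7 = 14.6891/(0.1525−0.0143) = 106.2886
P₀ = Σ Dₜ/(1+r)ᵗ + TV_7/(1+r)^7 = 84.4909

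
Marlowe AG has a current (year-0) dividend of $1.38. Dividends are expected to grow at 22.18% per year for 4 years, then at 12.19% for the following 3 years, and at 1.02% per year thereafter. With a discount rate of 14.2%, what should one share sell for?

$24.93

Three-stage DDM. Project D₁…D_7; terminal Gordon value at t=7 with g = 0.0102; discount at r = 0.142.
D_1 = 1.6861
D_2 = 2.0601
D_3 = 2.5170
D_4 = 3.0752
D_5 = 3.4501
D_6 = 3.8707
D_7 = 4.3425
TV_7 = 4.3868/(0.142−0.0102) = 33.2839
P₀ = Σ Dₜ/(1+r)ᵗ + TV_7/(1+r)^7 = 24.9288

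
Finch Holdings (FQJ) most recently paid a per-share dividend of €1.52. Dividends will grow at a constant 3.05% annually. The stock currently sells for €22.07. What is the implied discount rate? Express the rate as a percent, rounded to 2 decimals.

Rearranging the constant-growth DDM: r = D₁/P₀ + g.
D₁ = 1.52 × (1 + 0.0305) = 1.5664.
r = 1.5664 / 22.07 + 0.0305 = 0.07097 + 0.0305 = 0.10147

10.15%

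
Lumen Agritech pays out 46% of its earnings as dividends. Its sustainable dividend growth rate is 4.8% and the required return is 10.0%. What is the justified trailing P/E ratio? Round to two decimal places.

9.27

Justified trailing P/E = b(1+g)/(r−g) = 0.46×(1+0.048)/(0.1−0.048) = 9.2708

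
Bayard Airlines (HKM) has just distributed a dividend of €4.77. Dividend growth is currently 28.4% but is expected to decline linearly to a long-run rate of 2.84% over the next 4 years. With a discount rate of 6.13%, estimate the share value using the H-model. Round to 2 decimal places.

€223.22

H-model: P₀ = D₀[(1+g_L) + H(g_S−g_L)]/(r−g_L), with H = 4/2 = 2.
P₀ = 4.77 × [(1+0.0284) + 2×(0.284−0.0284)] / (0.0613−0.0284)
   = 4.77 × 1.5396 / 0.0329 = 223.2186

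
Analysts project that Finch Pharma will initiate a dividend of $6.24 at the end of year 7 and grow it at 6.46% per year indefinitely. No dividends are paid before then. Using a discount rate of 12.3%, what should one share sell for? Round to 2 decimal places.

Deferred-dividend DDM. At t=6 the remaining stream is a growing perpetuity with first payment D_7 = 6.24.
V_6 = D_7/(r−g) = 6.24/(0.123−0.0646) = 106.8493
P₀ = V_6/(1+r)^6 = 106.8493/(1+0.123)^6 = 53.2713

$53.27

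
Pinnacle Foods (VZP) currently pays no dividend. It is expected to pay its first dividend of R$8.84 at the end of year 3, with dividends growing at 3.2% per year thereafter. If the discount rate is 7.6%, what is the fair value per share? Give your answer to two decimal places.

Deferred-dividend DDM. At t=2 the remaining stream is a growing perpetuity with first payment D_3 = 8.84.
V_2 = D_3/(r−g) = 8.84/(0.076−0.032) = 200.9091
P₀ = V_2/(1+r)^2 = 200.9091/(1+0.076)^2 = 173.5302

R$173.53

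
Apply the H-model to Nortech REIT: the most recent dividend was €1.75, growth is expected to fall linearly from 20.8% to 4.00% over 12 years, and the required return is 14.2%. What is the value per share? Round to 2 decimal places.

€35.14

H-model: P₀ = D₀[(1+g_L) + H(g_S−g_L)]/(r−g_L), with H = 12/2 = 6.
P₀ = 1.75 × [(1+0.04) + 6×(0.208−0.04)] / (0.142−0.04)
   = 1.75 × 2.0480 / 0.102 = 35.1373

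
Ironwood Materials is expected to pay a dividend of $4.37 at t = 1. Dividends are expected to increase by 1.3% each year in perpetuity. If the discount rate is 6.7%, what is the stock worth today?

$80.93

Gordon growth model: P₀ = D₁/(r − g), with D₁ = 4.37 given directly.
P₀ = 4.3700 / (0.067 − 0.013) = 4.3700 / 0.054 = 80.9259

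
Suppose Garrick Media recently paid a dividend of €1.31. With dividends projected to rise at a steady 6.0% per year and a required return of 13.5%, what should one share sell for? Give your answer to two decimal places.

€18.51

Gordon growth model: P₀ = D₁/(r − g). D₁ = 1.31 × (1 + 0.06) = 1.3886.
P₀ = 1.3886 / (0.135 − 0.06) = 1.3886 / 0.075 = 18.5147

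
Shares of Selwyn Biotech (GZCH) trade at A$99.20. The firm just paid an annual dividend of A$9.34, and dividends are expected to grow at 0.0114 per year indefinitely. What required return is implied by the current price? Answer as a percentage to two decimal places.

10.66%

Rearranging the constant-growth DDM: r = D₁/P₀ + g.
D₁ = 9.34 × (1 + 0.0114) = 9.4465.
r = 9.4465 / 99.20 + 0.0114 = 0.09523 + 0.0114 = 0.10663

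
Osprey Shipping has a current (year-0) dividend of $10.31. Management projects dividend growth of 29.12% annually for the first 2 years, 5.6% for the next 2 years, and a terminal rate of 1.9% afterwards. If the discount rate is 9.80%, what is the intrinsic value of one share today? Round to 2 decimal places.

Three-stage DDM. Project D₁…D_4; terminal Gordon value at t=4 with g = 0.019; discount at r = 0.098.
D_1 = 13.3123
D_2 = 17.1888
D_3 = 18.1514
D_4 = 19.1679
TV_4 = 19.5320/(0.098−0.019) = 247.2411
P₀ = Σ Dₜ/(1+r)ᵗ + TV_4/(1+r)^4 = 223.3839

$223.38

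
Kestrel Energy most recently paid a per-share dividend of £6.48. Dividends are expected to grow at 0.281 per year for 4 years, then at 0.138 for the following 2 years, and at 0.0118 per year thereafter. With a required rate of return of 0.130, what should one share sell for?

£150.36

Three-stage DDM. Project D₁…D_6; terminal Gordon value at t=6 with g = 0.0118; discount at r = 0.13.
D_1 = 8.3009
D_2 = 10.6334
D_3 = 13.6214
D_4 = 17.4490
D_5 = 19.8570
D_6 = 22.5973
TV_6 = 22.8639/(0.13−0.0118) = 193.4342
P₀ = Σ Dₜ/(1+r)ᵗ + TV_6/(1+r)^6 = 150.3571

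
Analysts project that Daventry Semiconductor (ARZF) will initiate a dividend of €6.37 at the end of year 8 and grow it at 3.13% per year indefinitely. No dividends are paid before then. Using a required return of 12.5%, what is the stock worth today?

€29.81

Deferred-dividend DDM. At t=7 the remaining stream is a growing perpetuity with first payment D_8 = 6.37.
V_7 = D_8/(r−g) = 6.37/(0.125−0.0313) = 67.9829
P₀ = V_7/(1+r)^7 = 67.9829/(1+0.125)^7 = 29.8080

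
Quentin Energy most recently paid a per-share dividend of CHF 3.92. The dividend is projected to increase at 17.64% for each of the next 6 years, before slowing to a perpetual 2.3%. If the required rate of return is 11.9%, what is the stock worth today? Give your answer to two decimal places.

CHF 84.52

Two-stage DDM. Project D₁…D_6 at 0.1764, terminal growth 0.023, discount at r = 0.119.
D_1 = 4.6115
D_2 = 5.4250
D_3 = 6.3819
D_4 = 7.5077
D_5 = 8.8320
D_6 = 10.3900
Terminal value at t=6: TV = D_7/(r−g) = 10.6290/(0.119−0.023) = 110.7186
P₀ = 4.6115/(1+0.119)^1 + 5.4250/(1+0.119)^2 + 6.3819/(1+0.119)^3 + 7.5077/(1+0.119)^4 + 8.8320/(1+0.119)^5 + 10.3900/(1+0.119)^6 + 110.7186/(1+0.119)^6 = 84.5177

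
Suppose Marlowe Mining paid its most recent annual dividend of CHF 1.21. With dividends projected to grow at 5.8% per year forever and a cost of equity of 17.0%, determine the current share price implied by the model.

CHF 11.43

Gordon growth model: P₀ = D₁/(r − g). D₁ = 1.21 × (1 + 0.058) = 1.2802.
P₀ = 1.2802 / (0.17 − 0.058) = 1.2802 / 0.112 = 11.4302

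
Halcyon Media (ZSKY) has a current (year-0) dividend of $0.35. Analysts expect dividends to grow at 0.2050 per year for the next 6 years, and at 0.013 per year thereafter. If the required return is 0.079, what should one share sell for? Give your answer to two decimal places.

$13.57

Two-stage DDM. Project D₁…D_6 at 0.205, terminal growth 0.013, discount at r = 0.079.
D_1 = 0.4218
D_2 = 0.5082
D_3 = 0.6124
D_4 = 0.7379
D_5 = 0.8892
D_6 = 1.0715
Terminal value at t=6: TV = D_7/(r−g) = 1.0854/(0.079−0.013) = 16.4458
P₀ = 0.4218/(1+0.079)^1 + 0.5082/(1+0.079)^2 + 0.6124/(1+0.079)^3 + 0.7379/(1+0.079)^4 + 0.8892/(1+0.079)^5 + 1.0715/(1+0.079)^6 + 16.4458/(1+0.079)^6 = 13.5677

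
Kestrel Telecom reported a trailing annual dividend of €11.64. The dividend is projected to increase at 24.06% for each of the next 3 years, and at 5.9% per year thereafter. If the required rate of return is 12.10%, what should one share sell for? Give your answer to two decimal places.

€312.40

Two-stage DDM. Project D₁…D_3 at 0.2406, terminal growth 0.059, discount at r = 0.121.
D_1 = 14.4406
D_2 = 17.9150
D_3 = 22.2253
Terminal value at t=3: TV = D_4/(r−g) = 23.5366/(0.121−0.059) = 379.6231
P₀ = 14.4406/(1+0.121)^1 + 17.9150/(1+0.121)^2 + 22.2253/(1+0.121)^3 + 379.6231/(1+0.121)^3 = 312.4011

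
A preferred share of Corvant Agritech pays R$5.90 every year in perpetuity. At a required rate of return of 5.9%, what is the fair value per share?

R$100.00

Zero-growth DDM (perpetuity): P₀ = D/r = 5.90 / 0.059 = 100.0000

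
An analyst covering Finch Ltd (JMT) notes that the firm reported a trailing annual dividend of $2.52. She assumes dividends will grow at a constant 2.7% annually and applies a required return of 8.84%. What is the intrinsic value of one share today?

$42.15

Gordon growth model: P₀ = D₁/(r − g). D₁ = 2.52 × (1 + 0.027) = 2.5880.
P₀ = 2.5880 / (0.0884 − 0.027) = 2.5880 / 0.0614 = 42.1505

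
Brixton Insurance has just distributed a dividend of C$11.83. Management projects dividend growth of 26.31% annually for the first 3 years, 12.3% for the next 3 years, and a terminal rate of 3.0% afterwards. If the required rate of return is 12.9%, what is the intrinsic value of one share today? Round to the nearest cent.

C$263.40

Three-stage DDM. Project D₁…D_6; terminal Gordon value at t=6 with g = 0.03; discount at r = 0.129.
D_1 = 14.9425
D_2 = 18.8738
D_3 = 23.8395
D_4 = 26.7718
D_5 = 30.0647
D_6 = 33.7627
TV_6 = 34.7756/(0.129−0.03) = 351.2685
P₀ = Σ Dₜ/(1+r)ᵗ + TV_6/(1+r)^6 = 263.3992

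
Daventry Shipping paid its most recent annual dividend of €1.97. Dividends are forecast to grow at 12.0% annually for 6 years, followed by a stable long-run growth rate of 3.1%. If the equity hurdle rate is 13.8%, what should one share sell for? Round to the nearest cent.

€28.43

Two-stage DDM. Project D₁…D_6 at 0.12, terminal growth 0.031, discount at r = 0.138.
D_1 = 2.2064
D_2 = 2.4712
D_3 = 2.7677
D_4 = 3.0998
D_5 = 3.4718
D_6 = 3.8884
Terminal value at t=6: TV = D_7/(r−g) = 4.0090/(0.138−0.031) = 37.4670
P₀ = 2.2064/(1+0.138)^1 + 2.4712/(1+0.138)^2 + 2.7677/(1+0.138)^3 + 3.0998/(1+0.138)^4 + 3.4718/(1+0.138)^5 + 3.8884/(1+0.138)^6 + 37.4670/(1+0.138)^6 = 28.4329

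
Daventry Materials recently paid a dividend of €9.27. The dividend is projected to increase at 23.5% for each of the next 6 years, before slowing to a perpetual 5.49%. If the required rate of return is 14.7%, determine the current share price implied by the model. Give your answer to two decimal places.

€238.06

Two-stage DDM. Project D₁…D_6 at 0.235, terminal growth 0.0549, discount at r = 0.147.
D_1 = 11.4484
D_2 = 14.1388
D_3 = 17.4615
D_4 = 21.5649
D_5 = 26.6327
D_6 = 32.8913
Terminal value at t=6: TV = D_7/(r−g) = 34.6971/(0.147−0.0549) = 376.7325
P₀ = 11.4484/(1+0.147)^1 + 14.1388/(1+0.147)^2 + 17.4615/(1+0.147)^3 + 21.5649/(1+0.147)^4 + 26.6327/(1+0.147)^5 + 32.8913/(1+0.147)^6 + 376.7325/(1+0.147)^6 = 238.0633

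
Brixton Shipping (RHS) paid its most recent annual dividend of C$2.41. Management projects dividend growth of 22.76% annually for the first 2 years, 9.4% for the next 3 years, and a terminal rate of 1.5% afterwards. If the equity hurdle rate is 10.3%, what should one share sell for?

C$48.07

Three-stage DDM. Project D₁…D_5; terminal Gordon value at t=5 with g = 0.015; discount at r = 0.103.
D_1 = 2.9585
D_2 = 3.6319
D_3 = 3.9733
D_4 = 4.3468
D_5 = 4.7554
TV_5 = 4.8267/(0.103−0.015) = 54.8487
P₀ = Σ Dₜ/(1+r)ᵗ + TV_5/(1+r)^5 = 48.0739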